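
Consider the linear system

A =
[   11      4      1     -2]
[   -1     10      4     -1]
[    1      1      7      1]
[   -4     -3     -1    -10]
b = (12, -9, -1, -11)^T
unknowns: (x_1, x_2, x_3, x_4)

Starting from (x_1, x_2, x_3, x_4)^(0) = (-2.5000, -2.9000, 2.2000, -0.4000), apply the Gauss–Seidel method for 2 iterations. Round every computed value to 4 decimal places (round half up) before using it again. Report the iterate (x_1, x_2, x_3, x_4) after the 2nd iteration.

Iteration 1:
  x_1 = (12 - (4)·-2.9000 - (1)·2.2000 - (-2)·-0.4000) / (11) = 1.8727
  x_2 = (-9 - (-1)·1.8727 - (4)·2.2000 - (-1)·-0.4000) / (10) = -1.6327
  x_3 = (-1 - (1)·1.8727 - (1)·-1.6327 - (1)·-0.4000) / (7) = -0.1200
  x_4 = (-11 - (-4)·1.8727 - (-3)·-1.6327 - (-1)·-0.1200) / (-10) = 0.8527
Iteration 2:
  x_1 = (12 - (4)·-1.6327 - (1)·-0.1200 - (-2)·0.8527) / (11) = 1.8506
  x_2 = (-9 - (-1)·1.8506 - (4)·-0.1200 - (-1)·0.8527) / (10) = -0.5817
  x_3 = (-1 - (1)·1.8506 - (1)·-0.5817 - (1)·0.8527) / (7) = -0.4459
  x_4 = (-11 - (-4)·1.8506 - (-3)·-0.5817 - (-1)·-0.4459) / (-10) = 0.5789

(1.8506, -0.5817, -0.4459, 0.5789)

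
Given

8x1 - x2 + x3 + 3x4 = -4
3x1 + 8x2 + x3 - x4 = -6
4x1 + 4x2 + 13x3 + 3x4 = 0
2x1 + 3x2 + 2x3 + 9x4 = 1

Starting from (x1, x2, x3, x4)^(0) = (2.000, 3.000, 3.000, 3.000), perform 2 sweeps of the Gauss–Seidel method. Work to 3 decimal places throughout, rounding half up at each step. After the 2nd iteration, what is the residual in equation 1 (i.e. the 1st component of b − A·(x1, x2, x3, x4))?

-0.024

Iteration 1:
  x1 = (-4 - (-1)·3.000 - (1)·3.000 - (3)·3.000) / (8) = -1.625
  x2 = (-6 - (3)·-1.625 - (1)·3.000 - (-1)·3.000) / (8) = -0.141
  x3 = (0 - (4)·-1.625 - (4)·-0.141 - (3)·3.000) / (13) = -0.149
  x4 = (1 - (2)·-1.625 - (3)·-0.141 - (2)·-0.149) / (9) = 0.552
Iteration 2:
  x1 = (-4 - (-1)·-0.141 - (1)·-0.149 - (3)·0.552) / (8) = -0.706
  x2 = (-6 - (3)·-0.706 - (1)·-0.149 - (-1)·0.552) / (8) = -0.398
  x3 = (0 - (4)·-0.706 - (4)·-0.398 - (3)·0.552) / (13) = 0.212
  x4 = (1 - (2)·-0.706 - (3)·-0.398 - (2)·0.212) / (9) = 0.354
Residual b − A·x = (-0.024, -0.556, 0.598, -0.004)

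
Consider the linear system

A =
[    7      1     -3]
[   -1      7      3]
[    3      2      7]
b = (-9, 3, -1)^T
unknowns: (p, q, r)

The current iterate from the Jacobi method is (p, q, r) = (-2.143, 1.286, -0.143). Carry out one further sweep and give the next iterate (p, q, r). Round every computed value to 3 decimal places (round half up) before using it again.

(-1.531, 0.184, 0.408)

One sweep:
  p = (-9 - (1)·1.286 - (-3)·-0.143) / (7) = -1.531
  q = (3 - (-1)·-2.143 - (3)·-0.143) / (7) = 0.184
  r = (-1 - (3)·-2.143 - (2)·1.286) / (7) = 0.408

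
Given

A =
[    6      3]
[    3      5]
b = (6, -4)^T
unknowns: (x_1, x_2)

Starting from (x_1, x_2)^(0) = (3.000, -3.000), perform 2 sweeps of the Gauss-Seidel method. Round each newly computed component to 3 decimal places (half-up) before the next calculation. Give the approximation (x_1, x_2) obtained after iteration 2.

Iteration 1:
  x_1 = (6 - (3)·-3.000) / (6) = 2.500
  x_2 = (-4 - (3)·2.500) / (5) = -2.300
Iteration 2:
  x_1 = (6 - (3)·-2.300) / (6) = 2.150
  x_2 = (-4 - (3)·2.150) / (5) = -2.090

(2.150, -2.090)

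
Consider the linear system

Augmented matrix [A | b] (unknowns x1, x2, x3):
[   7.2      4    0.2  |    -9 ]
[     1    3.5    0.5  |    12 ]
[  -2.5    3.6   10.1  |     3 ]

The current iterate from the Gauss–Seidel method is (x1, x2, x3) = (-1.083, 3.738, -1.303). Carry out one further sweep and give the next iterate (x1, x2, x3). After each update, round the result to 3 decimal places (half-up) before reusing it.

(-3.290, 4.555, -2.141)

One sweep:
  x1 = (-9 - (4)·3.738 - (0.2)·-1.303) / (7.2) = -3.290
  x2 = (12 - (1)·-3.290 - (0.5)·-1.303) / (3.5) = 4.555
  x3 = (3 - (-2.5)·-3.290 - (3.6)·4.555) / (10.1) = -2.141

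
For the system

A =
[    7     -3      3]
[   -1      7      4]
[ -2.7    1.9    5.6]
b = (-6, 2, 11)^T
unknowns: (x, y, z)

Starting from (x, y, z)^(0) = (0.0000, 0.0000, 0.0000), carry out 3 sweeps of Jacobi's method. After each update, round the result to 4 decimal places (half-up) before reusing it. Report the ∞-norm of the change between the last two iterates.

Iteration 1:
  x = (-6 - (-3)·0.0000 - (3)·0.0000) / (7) = -0.8571
  y = (2 - (-1)·0.0000 - (4)·0.0000) / (7) = 0.2857
  z = (11 - (-2.7)·0.0000 - (1.9)·0.0000) / (5.6) = 1.9643
Iteration 2:
  x = (-6 - (-3)·0.2857 - (3)·1.9643) / (7) = -1.5765
  y = (2 - (-1)·-0.8571 - (4)·1.9643) / (7) = -0.9592
  z = (11 - (-2.7)·-0.8571 - (1.9)·0.2857) / (5.6) = 1.4541
Iteration 3:
  x = (-6 - (-3)·-0.9592 - (3)·1.4541) / (7) = -1.8914
  y = (2 - (-1)·-1.5765 - (4)·1.4541) / (7) = -0.7704
  z = (11 - (-2.7)·-1.5765 - (1.9)·-0.9592) / (5.6) = 1.5296
Change: (-0.3149, 0.1888, 0.0755) → max |·| = 0.3149

0.3149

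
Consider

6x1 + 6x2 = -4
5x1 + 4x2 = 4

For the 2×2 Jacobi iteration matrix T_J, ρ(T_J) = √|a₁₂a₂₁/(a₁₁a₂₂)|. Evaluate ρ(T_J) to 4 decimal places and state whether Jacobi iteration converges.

a₁₂a₂₁/(a₁₁a₂₂) = (6)·(5) / ((6)·(4)) = 1.250000
ρ = √|1.250000| = √1.250000 = 1.1180
ρ > 1, so Jacobi diverges

1.1180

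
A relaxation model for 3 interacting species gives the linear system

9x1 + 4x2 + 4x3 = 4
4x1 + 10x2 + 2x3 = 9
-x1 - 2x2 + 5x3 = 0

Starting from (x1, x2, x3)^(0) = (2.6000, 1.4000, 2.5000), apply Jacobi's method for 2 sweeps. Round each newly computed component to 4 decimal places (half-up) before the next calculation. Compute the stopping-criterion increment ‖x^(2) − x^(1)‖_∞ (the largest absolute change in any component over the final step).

Iteration 1:
  x1 = (4 - (4)·1.4000 - (4)·2.5000) / (9) = -1.2889
  x2 = (9 - (4)·2.6000 - (2)·2.5000) / (10) = -0.6400
  x3 = (0 - (-1)·2.6000 - (-2)·1.4000) / (5) = 1.0800
Iteration 2:
  x1 = (4 - (4)·-0.6400 - (4)·1.0800) / (9) = 0.2489
  x2 = (9 - (4)·-1.2889 - (2)·1.0800) / (10) = 1.1996
  x3 = (0 - (-1)·-1.2889 - (-2)·-0.6400) / (5) = -0.5138
Change: (1.5378, 1.8396, -1.5938) → max |·| = 1.8396

1.8396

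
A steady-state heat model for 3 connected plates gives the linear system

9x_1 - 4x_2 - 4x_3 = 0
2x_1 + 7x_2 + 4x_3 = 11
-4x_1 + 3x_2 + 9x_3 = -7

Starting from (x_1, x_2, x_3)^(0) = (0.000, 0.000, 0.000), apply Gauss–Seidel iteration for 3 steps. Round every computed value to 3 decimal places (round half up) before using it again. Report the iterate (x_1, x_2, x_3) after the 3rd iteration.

Iteration 1:
  x_1 = (0 - (-4)·0.000 - (-4)·0.000) / (9) = 0.000
  x_2 = (11 - (2)·0.000 - (4)·0.000) / (7) = 1.571
  x_3 = (-7 - (-4)·0.000 - (3)·1.571) / (9) = -1.301
Iteration 2:
  x_1 = (0 - (-4)·1.571 - (-4)·-1.301) / (9) = 0.120
  x_2 = (11 - (2)·0.120 - (4)·-1.301) / (7) = 2.281
  x_3 = (-7 - (-4)·0.120 - (3)·2.281) / (9) = -1.485
Iteration 3:
  x_1 = (0 - (-4)·2.281 - (-4)·-1.485) / (9) = 0.354
  x_2 = (11 - (2)·0.354 - (4)·-1.485) / (7) = 2.319
  x_3 = (-7 - (-4)·0.354 - (3)·2.319) / (9) = -1.393

(0.354, 2.319, -1.393)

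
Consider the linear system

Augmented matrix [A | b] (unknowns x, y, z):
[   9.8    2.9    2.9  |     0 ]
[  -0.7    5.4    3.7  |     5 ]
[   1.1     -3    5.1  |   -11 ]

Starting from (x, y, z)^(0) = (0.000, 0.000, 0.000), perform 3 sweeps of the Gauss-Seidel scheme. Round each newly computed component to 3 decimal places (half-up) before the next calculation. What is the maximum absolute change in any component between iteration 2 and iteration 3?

0.518

Iteration 1:
  x = (0 - (2.9)·0.000 - (2.9)·0.000) / (9.8) = 0.000
  y = (5 - (-0.7)·0.000 - (3.7)·0.000) / (5.4) = 0.926
  z = (-11 - (1.1)·0.000 - (-3)·0.926) / (5.1) = -1.612
Iteration 2:
  x = (0 - (2.9)·0.926 - (2.9)·-1.612) / (9.8) = 0.203
  y = (5 - (-0.7)·0.203 - (3.7)·-1.612) / (5.4) = 2.057
  z = (-11 - (1.1)·0.203 - (-3)·2.057) / (5.1) = -0.991
Iteration 3:
  x = (0 - (2.9)·2.057 - (2.9)·-0.991) / (9.8) = -0.315
  y = (5 - (-0.7)·-0.315 - (3.7)·-0.991) / (5.4) = 1.564
  z = (-11 - (1.1)·-0.315 - (-3)·1.564) / (5.1) = -1.169
Change: (-0.518, -0.493, -0.178) → max |·| = 0.518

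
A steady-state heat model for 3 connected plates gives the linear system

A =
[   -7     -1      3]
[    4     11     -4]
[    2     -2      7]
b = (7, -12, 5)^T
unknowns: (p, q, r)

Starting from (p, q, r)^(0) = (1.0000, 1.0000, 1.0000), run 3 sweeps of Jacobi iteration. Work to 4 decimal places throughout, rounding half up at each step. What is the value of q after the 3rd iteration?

Iteration 1:
  p = (7 - (-1)·1.0000 - (3)·1.0000) / (-7) = -0.7143
  q = (-12 - (4)·1.0000 - (-4)·1.0000) / (11) = -1.0909
  r = (5 - (2)·1.0000 - (-2)·1.0000) / (7) = 0.7143
Iteration 2:
  p = (7 - (-1)·-1.0909 - (3)·0.7143) / (-7) = -0.5380
  q = (-12 - (4)·-0.7143 - (-4)·0.7143) / (11) = -0.5714
  r = (5 - (2)·-0.7143 - (-2)·-1.0909) / (7) = 0.6067
Iteration 3:
  p = (7 - (-1)·-0.5714 - (3)·0.6067) / (-7) = -0.6584
  q = (-12 - (4)·-0.5380 - (-4)·0.6067) / (11) = -0.6747
  r = (5 - (2)·-0.5380 - (-2)·-0.5714) / (7) = 0.7047

-0.6747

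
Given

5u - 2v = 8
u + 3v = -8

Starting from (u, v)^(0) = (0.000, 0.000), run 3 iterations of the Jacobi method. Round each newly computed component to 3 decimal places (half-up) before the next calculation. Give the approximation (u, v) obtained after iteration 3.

(0.320, -2.844)

Iteration 1:
  u = (8 - (-2)·0.000) / (5) = 1.600
  v = (-8 - (1)·0.000) / (3) = -2.667
Iteration 2:
  u = (8 - (-2)·-2.667) / (5) = 0.533
  v = (-8 - (1)·1.600) / (3) = -3.200
Iteration 3:
  u = (8 - (-2)·-3.200) / (5) = 0.320
  v = (-8 - (1)·0.533) / (3) = -2.844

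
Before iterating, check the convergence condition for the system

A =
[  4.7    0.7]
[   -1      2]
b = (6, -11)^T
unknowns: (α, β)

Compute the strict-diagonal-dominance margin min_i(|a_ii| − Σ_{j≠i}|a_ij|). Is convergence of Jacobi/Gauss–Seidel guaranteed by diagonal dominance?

row 1: |4.7| − (0.7) = 4
row 2: |2| − (1) = 1
minimum over rows = 1 → strictly diagonally dominant (convergence guaranteed)

1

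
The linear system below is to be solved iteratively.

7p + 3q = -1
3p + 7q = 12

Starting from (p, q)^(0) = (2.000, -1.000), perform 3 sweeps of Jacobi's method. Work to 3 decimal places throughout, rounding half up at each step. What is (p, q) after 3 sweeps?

Iteration 1:
  p = (-1 - (3)·-1.000) / (7) = 0.286
  q = (12 - (3)·2.000) / (7) = 0.857
Iteration 2:
  p = (-1 - (3)·0.857) / (7) = -0.510
  q = (12 - (3)·0.286) / (7) = 1.592
Iteration 3:
  p = (-1 - (3)·1.592) / (7) = -0.825
  q = (12 - (3)·-0.510) / (7) = 1.933

(-0.825, 1.933)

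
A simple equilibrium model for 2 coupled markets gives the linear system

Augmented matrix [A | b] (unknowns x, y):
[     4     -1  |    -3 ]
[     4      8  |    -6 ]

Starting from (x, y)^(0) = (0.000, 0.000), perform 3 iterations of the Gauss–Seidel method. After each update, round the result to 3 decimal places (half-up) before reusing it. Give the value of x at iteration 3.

Iteration 1:
  x = (-3 - (-1)·0.000) / (4) = -0.750
  y = (-6 - (4)·-0.750) / (8) = -0.375
Iteration 2:
  x = (-3 - (-1)·-0.375) / (4) = -0.844
  y = (-6 - (4)·-0.844) / (8) = -0.328
Iteration 3:
  x = (-3 - (-1)·-0.328) / (4) = -0.832
  y = (-6 - (4)·-0.832) / (8) = -0.334

-0.832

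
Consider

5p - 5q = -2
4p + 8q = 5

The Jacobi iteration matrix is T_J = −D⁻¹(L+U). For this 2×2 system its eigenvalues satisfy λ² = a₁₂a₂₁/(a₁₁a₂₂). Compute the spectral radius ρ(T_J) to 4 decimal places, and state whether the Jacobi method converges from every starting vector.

0.7071

a₁₂a₂₁/(a₁₁a₂₂) = (-5)·(4) / ((5)·(8)) = -0.500000
ρ = √|-0.500000| = √0.500000 = 0.7071
ρ < 1, so Jacobi converges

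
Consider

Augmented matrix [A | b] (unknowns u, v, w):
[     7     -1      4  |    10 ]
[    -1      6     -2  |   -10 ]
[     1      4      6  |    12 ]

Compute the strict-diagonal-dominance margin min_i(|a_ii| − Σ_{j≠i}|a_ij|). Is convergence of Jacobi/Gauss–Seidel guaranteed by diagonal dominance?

row 1: |7| − (1+4) = 2
row 2: |6| − (1+2) = 3
row 3: |6| − (1+4) = 1
minimum over rows = 1 → strictly diagonally dominant (convergence guaranteed)

1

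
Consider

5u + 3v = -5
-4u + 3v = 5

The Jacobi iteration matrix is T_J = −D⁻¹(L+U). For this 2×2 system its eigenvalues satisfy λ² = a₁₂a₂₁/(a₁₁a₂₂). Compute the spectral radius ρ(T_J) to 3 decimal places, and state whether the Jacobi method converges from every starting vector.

0.894

a₁₂a₂₁/(a₁₁a₂₂) = (3)·(-4) / ((5)·(3)) = -0.800000
ρ = √|-0.800000| = √0.800000 = 0.894
ρ < 1, so Jacobi converges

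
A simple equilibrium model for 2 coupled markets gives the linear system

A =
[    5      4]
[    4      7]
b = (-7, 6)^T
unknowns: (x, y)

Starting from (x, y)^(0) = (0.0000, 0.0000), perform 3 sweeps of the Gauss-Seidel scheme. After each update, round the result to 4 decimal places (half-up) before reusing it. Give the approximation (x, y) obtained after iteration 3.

Iteration 1:
  x = (-7 - (4)·0.0000) / (5) = -1.4000
  y = (6 - (4)·-1.4000) / (7) = 1.6571
Iteration 2:
  x = (-7 - (4)·1.6571) / (5) = -2.7257
  y = (6 - (4)·-2.7257) / (7) = 2.4147
Iteration 3:
  x = (-7 - (4)·2.4147) / (5) = -3.3318
  y = (6 - (4)·-3.3318) / (7) = 2.7610

(-3.3318, 2.7610)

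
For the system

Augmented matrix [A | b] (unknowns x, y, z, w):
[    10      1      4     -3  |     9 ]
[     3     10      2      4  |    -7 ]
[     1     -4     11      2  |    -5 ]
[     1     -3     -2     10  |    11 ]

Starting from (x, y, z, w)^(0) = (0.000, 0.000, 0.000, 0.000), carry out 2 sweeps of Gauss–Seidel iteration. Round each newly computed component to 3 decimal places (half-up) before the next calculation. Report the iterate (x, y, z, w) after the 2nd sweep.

(1.515, -1.193, -1.124, 0.366)

Iteration 1:
  x = (9 - (1)·0.000 - (4)·0.000 - (-3)·0.000) / (10) = 0.900
  y = (-7 - (3)·0.900 - (2)·0.000 - (4)·0.000) / (10) = -0.970
  z = (-5 - (1)·0.900 - (-4)·-0.970 - (2)·0.000) / (11) = -0.889
  w = (11 - (1)·0.900 - (-3)·-0.970 - (-2)·-0.889) / (10) = 0.541
Iteration 2:
  x = (9 - (1)·-0.970 - (4)·-0.889 - (-3)·0.541) / (10) = 1.515
  y = (-7 - (3)·1.515 - (2)·-0.889 - (4)·0.541) / (10) = -1.193
  z = (-5 - (1)·1.515 - (-4)·-1.193 - (2)·0.541) / (11) = -1.124
  w = (11 - (1)·1.515 - (-3)·-1.193 - (-2)·-1.124) / (10) = 0.366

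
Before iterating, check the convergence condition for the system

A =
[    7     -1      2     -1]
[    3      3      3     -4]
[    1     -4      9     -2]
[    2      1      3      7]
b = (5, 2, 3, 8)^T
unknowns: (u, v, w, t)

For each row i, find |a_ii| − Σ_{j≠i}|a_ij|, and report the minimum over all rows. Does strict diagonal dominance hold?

-7

row 1: |7| − (1+2+1) = 3
row 2: |3| − (3+3+4) = -7
row 3: |9| − (1+4+2) = 2
row 4: |7| − (2+1+3) = 1
minimum over rows = -7 → not strictly diagonally dominant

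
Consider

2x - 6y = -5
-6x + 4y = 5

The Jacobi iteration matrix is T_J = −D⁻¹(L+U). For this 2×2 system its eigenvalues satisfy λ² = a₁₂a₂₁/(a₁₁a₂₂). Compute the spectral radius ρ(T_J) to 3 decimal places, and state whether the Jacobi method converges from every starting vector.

2.121

a₁₂a₂₁/(a₁₁a₂₂) = (-6)·(-6) / ((2)·(4)) = 4.500000
ρ = √|4.500000| = √4.500000 = 2.121
ρ > 1, so Jacobi diverges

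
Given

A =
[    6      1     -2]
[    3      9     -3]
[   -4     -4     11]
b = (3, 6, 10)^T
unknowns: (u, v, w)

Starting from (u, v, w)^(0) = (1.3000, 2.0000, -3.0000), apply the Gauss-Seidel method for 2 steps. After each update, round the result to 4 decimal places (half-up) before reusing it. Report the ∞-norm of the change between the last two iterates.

Iteration 1:
  u = (3 - (1)·2.0000 - (-2)·-3.0000) / (6) = -0.8333
  v = (6 - (3)·-0.8333 - (-3)·-3.0000) / (9) = -0.0556
  w = (10 - (-4)·-0.8333 - (-4)·-0.0556) / (11) = 0.5859
Iteration 2:
  u = (3 - (1)·-0.0556 - (-2)·0.5859) / (6) = 0.7046
  v = (6 - (3)·0.7046 - (-3)·0.5859) / (9) = 0.6271
  w = (10 - (-4)·0.7046 - (-4)·0.6271) / (11) = 1.3933
Change: (1.5379, 0.6827, 0.8074) → max |·| = 1.5379

1.5379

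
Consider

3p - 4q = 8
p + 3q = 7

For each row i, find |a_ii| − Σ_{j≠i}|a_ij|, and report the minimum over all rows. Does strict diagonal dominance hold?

-1

row 1: |3| − (4) = -1
row 2: |3| − (1) = 2
minimum over rows = -1 → not strictly diagonally dominant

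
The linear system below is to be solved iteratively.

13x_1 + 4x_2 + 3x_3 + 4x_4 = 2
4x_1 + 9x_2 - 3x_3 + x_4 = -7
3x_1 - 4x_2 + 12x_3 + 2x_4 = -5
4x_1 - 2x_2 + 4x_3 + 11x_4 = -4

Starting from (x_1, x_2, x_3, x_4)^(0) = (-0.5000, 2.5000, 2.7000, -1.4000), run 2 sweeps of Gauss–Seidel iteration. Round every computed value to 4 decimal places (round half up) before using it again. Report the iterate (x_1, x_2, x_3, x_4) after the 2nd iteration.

(-0.0837, -0.6594, -0.6092, -0.2316)

Iteration 1:
  x_1 = (2 - (4)·2.5000 - (3)·2.7000 - (4)·-1.4000) / (13) = -0.8077
  x_2 = (-7 - (4)·-0.8077 - (-3)·2.7000 - (1)·-1.4000) / (9) = 0.6368
  x_3 = (-5 - (3)·-0.8077 - (-4)·0.6368 - (2)·-1.4000) / (12) = 0.2309
  x_4 = (-4 - (4)·-0.8077 - (-2)·0.6368 - (4)·0.2309) / (11) = -0.0381
Iteration 2:
  x_1 = (2 - (4)·0.6368 - (3)·0.2309 - (4)·-0.0381) / (13) = -0.0837
  x_2 = (-7 - (4)·-0.0837 - (-3)·0.2309 - (1)·-0.0381) / (9) = -0.6594
  x_3 = (-5 - (3)·-0.0837 - (-4)·-0.6594 - (2)·-0.0381) / (12) = -0.6092
  x_4 = (-4 - (4)·-0.0837 - (-2)·-0.6594 - (4)·-0.6092) / (11) = -0.2316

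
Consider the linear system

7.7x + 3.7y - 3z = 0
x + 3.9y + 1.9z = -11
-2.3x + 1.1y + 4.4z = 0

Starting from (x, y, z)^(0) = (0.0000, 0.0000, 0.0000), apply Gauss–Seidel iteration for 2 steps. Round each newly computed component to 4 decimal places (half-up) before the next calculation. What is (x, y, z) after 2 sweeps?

Iteration 1:
  x = (0 - (3.7)·0.0000 - (-3)·0.0000) / (7.7) = 0.0000
  y = (-11 - (1)·0.0000 - (1.9)·0.0000) / (3.9) = -2.8205
  z = (0 - (-2.3)·0.0000 - (1.1)·-2.8205) / (4.4) = 0.7051
Iteration 2:
  x = (0 - (3.7)·-2.8205 - (-3)·0.7051) / (7.7) = 1.6300
  y = (-11 - (1)·1.6300 - (1.9)·0.7051) / (3.9) = -3.5820
  z = (0 - (-2.3)·1.6300 - (1.1)·-3.5820) / (4.4) = 1.7475

(1.6300, -3.5820, 1.7475)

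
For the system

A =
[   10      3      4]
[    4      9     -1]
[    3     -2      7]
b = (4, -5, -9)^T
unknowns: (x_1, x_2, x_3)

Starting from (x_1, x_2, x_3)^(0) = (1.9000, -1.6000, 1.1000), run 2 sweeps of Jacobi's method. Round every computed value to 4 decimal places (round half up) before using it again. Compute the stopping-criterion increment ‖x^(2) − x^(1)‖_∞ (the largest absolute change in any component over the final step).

Iteration 1:
  x_1 = (4 - (3)·-1.6000 - (4)·1.1000) / (10) = 0.4400
  x_2 = (-5 - (4)·1.9000 - (-1)·1.1000) / (9) = -1.2778
  x_3 = (-9 - (3)·1.9000 - (-2)·-1.6000) / (7) = -2.5571
Iteration 2:
  x_1 = (4 - (3)·-1.2778 - (4)·-2.5571) / (10) = 1.8062
  x_2 = (-5 - (4)·0.4400 - (-1)·-2.5571) / (9) = -1.0352
  x_3 = (-9 - (3)·0.4400 - (-2)·-1.2778) / (7) = -1.8394
Change: (1.3662, 0.2426, 0.7177) → max |·| = 1.3662

1.3662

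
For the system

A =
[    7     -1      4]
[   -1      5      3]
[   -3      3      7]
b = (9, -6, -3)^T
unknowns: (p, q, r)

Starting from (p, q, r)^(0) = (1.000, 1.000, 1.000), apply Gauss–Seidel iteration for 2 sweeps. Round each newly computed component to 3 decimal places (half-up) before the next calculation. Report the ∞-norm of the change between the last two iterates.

0.185

Iteration 1:
  p = (9 - (-1)·1.000 - (4)·1.000) / (7) = 0.857
  q = (-6 - (-1)·0.857 - (3)·1.000) / (5) = -1.629
  r = (-3 - (-3)·0.857 - (3)·-1.629) / (7) = 0.637
Iteration 2:
  p = (9 - (-1)·-1.629 - (4)·0.637) / (7) = 0.689
  q = (-6 - (-1)·0.689 - (3)·0.637) / (5) = -1.444
  r = (-3 - (-3)·0.689 - (3)·-1.444) / (7) = 0.486
Change: (-0.168, 0.185, -0.151) → max |·| = 0.185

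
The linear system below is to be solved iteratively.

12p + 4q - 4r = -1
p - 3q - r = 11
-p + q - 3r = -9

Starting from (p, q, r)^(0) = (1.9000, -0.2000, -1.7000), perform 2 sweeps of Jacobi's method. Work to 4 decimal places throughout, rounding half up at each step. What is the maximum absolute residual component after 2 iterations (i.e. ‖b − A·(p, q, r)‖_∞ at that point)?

8.9328

Iteration 1:
  p = (-1 - (4)·-0.2000 - (-4)·-1.7000) / (12) = -0.5833
  q = (11 - (1)·1.9000 - (-1)·-1.7000) / (-3) = -2.4667
  r = (-9 - (-1)·1.9000 - (1)·-0.2000) / (-3) = 2.3000
Iteration 2:
  p = (-1 - (4)·-2.4667 - (-4)·2.3000) / (12) = 1.5056
  q = (11 - (1)·-0.5833 - (-1)·2.3000) / (-3) = -4.6278
  r = (-9 - (-1)·-0.5833 - (1)·-2.4667) / (-3) = 2.3722
Residual b − A·x = (8.9328, -2.0168, 4.2500); ∞-norm = 8.9328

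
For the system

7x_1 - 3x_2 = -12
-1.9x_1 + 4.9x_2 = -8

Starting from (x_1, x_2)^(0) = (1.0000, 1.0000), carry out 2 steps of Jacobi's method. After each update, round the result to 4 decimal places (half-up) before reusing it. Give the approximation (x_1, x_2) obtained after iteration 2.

(-2.2478, -2.1312)

Iteration 1:
  x_1 = (-12 - (-3)·1.0000) / (7) = -1.2857
  x_2 = (-8 - (-1.9)·1.0000) / (4.9) = -1.2449
Iteration 2:
  x_1 = (-12 - (-3)·-1.2449) / (7) = -2.2478
  x_2 = (-8 - (-1.9)·-1.2857) / (4.9) = -2.1312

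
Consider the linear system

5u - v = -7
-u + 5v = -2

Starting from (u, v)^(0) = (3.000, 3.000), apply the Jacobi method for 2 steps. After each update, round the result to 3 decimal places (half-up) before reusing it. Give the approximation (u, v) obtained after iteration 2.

(-1.360, -0.560)

Iteration 1:
  u = (-7 - (-1)·3.000) / (5) = -0.800
  v = (-2 - (-1)·3.000) / (5) = 0.200
Iteration 2:
  u = (-7 - (-1)·0.200) / (5) = -1.360
  v = (-2 - (-1)·-0.800) / (5) = -0.560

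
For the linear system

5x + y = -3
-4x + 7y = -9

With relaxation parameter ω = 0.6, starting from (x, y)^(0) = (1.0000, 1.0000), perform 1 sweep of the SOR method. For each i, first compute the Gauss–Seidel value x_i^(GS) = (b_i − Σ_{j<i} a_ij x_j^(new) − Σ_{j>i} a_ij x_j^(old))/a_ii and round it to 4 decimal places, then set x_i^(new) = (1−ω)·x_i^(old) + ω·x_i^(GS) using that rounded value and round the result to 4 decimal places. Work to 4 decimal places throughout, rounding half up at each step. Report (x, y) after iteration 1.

(-0.0800, -0.3988)

Iteration 1:
  x: GS value = (-3 - (1)·1.0000) / (5) = -0.8000;  x ← (1−ω)·1.0000 + ω·-0.8000 = -0.0800
  y: GS value = (-9 - (-4)·-0.0800) / (7) = -1.3314;  y ← (1−ω)·1.0000 + ω·-1.3314 = -0.3988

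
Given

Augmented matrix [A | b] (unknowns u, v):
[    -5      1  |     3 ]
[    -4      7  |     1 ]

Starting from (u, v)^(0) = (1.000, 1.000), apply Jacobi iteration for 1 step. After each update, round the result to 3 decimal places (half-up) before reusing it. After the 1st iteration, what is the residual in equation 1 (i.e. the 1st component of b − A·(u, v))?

0.286

Iteration 1:
  u = (3 - (1)·1.000) / (-5) = -0.400
  v = (1 - (-4)·1.000) / (7) = 0.714
Residual b − A·x = (0.286, -5.598)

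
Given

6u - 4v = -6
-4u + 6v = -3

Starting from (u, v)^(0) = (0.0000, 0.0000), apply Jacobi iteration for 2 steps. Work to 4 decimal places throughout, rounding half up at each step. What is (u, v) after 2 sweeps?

Iteration 1:
  u = (-6 - (-4)·0.0000) / (6) = -1.0000
  v = (-3 - (-4)·0.0000) / (6) = -0.5000
Iteration 2:
  u = (-6 - (-4)·-0.5000) / (6) = -1.3333
  v = (-3 - (-4)·-1.0000) / (6) = -1.1667

(-1.3333, -1.1667)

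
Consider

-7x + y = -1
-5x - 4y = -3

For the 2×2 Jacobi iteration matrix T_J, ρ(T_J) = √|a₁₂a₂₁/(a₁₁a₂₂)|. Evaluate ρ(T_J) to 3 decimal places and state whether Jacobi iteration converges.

0.423

a₁₂a₂₁/(a₁₁a₂₂) = (1)·(-5) / ((-7)·(-4)) = -0.178571
ρ = √|-0.178571| = √0.178571 = 0.423
ρ < 1, so Jacobi converges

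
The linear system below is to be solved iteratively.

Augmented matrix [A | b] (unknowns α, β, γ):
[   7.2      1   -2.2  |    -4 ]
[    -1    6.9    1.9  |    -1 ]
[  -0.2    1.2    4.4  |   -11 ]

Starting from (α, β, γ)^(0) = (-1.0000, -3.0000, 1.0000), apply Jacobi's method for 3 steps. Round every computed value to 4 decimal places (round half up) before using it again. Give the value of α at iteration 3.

-1.3193

Iteration 1:
  α = (-4 - (1)·-3.0000 - (-2.2)·1.0000) / (7.2) = 0.1667
  β = (-1 - (-1)·-1.0000 - (1.9)·1.0000) / (6.9) = -0.5652
  γ = (-11 - (-0.2)·-1.0000 - (1.2)·-3.0000) / (4.4) = -1.7273
Iteration 2:
  α = (-4 - (1)·-0.5652 - (-2.2)·-1.7273) / (7.2) = -1.0048
  β = (-1 - (-1)·0.1667 - (1.9)·-1.7273) / (6.9) = 0.3549
  γ = (-11 - (-0.2)·0.1667 - (1.2)·-0.5652) / (4.4) = -2.3383
Iteration 3:
  α = (-4 - (1)·0.3549 - (-2.2)·-2.3383) / (7.2) = -1.3193
  β = (-1 - (-1)·-1.0048 - (1.9)·-2.3383) / (6.9) = 0.3533
  γ = (-11 - (-0.2)·-1.0048 - (1.2)·0.3549) / (4.4) = -2.6425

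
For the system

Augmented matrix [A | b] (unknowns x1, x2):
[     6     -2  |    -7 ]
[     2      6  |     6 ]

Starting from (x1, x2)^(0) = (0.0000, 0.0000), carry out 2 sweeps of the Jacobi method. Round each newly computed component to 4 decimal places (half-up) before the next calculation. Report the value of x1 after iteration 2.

Iteration 1:
  x1 = (-7 - (-2)·0.0000) / (6) = -1.1667
  x2 = (6 - (2)·0.0000) / (6) = 1.0000
Iteration 2:
  x1 = (-7 - (-2)·1.0000) / (6) = -0.8333
  x2 = (6 - (2)·-1.1667) / (6) = 1.3889

-0.8333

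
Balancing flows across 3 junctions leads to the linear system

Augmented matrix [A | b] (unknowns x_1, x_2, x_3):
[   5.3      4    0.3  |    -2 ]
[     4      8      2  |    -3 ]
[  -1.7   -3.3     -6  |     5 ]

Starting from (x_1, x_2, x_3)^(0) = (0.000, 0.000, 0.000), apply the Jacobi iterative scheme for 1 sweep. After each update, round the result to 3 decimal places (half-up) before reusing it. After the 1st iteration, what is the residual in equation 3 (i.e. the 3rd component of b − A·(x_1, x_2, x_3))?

Iteration 1:
  x_1 = (-2 - (4)·0.000 - (0.3)·0.000) / (5.3) = -0.377
  x_2 = (-3 - (4)·0.000 - (2)·0.000) / (8) = -0.375
  x_3 = (5 - (-1.7)·0.000 - (-3.3)·0.000) / (-6) = -0.833
Residual b − A·x = (1.748, 3.174, -1.876)

-1.876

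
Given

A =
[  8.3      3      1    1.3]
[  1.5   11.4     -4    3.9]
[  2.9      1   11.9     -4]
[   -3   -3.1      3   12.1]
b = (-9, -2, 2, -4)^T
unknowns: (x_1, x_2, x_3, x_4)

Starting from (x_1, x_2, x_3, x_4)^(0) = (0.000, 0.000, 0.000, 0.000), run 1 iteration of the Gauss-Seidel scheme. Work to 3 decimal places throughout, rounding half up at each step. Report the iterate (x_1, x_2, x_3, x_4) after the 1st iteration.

(-1.084, -0.033, 0.435, -0.716)

Iteration 1:
  x_1 = (-9 - (3)·0.000 - (1)·0.000 - (1.3)·0.000) / (8.3) = -1.084
  x_2 = (-2 - (1.5)·-1.084 - (-4)·0.000 - (3.9)·0.000) / (11.4) = -0.033
  x_3 = (2 - (2.9)·-1.084 - (1)·-0.033 - (-4)·0.000) / (11.9) = 0.435
  x_4 = (-4 - (-3)·-1.084 - (-3.1)·-0.033 - (3)·0.435) / (12.1) = -0.716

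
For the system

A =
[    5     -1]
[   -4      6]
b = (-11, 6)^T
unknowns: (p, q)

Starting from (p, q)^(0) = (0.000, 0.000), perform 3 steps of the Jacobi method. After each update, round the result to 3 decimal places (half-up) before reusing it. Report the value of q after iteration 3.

-0.333

Iteration 1:
  p = (-11 - (-1)·0.000) / (5) = -2.200
  q = (6 - (-4)·0.000) / (6) = 1.000
Iteration 2:
  p = (-11 - (-1)·1.000) / (5) = -2.000
  q = (6 - (-4)·-2.200) / (6) = -0.467
Iteration 3:
  p = (-11 - (-1)·-0.467) / (5) = -2.293
  q = (6 - (-4)·-2.000) / (6) = -0.333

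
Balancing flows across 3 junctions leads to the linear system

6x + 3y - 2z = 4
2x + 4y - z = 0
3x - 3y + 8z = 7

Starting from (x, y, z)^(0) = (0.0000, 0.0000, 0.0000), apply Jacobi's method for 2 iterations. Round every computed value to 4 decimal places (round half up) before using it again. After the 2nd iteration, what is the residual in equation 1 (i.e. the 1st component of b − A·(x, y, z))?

-0.1560

Iteration 1:
  x = (4 - (3)·0.0000 - (-2)·0.0000) / (6) = 0.6667
  y = (0 - (2)·0.0000 - (-1)·0.0000) / (4) = 0.0000
  z = (7 - (3)·0.0000 - (-3)·0.0000) / (8) = 0.8750
Iteration 2:
  x = (4 - (3)·0.0000 - (-2)·0.8750) / (6) = 0.9583
  y = (0 - (2)·0.6667 - (-1)·0.8750) / (4) = -0.1146
  z = (7 - (3)·0.6667 - (-3)·0.0000) / (8) = 0.6250
Residual b − A·x = (-0.1560, -0.8332, -1.2187)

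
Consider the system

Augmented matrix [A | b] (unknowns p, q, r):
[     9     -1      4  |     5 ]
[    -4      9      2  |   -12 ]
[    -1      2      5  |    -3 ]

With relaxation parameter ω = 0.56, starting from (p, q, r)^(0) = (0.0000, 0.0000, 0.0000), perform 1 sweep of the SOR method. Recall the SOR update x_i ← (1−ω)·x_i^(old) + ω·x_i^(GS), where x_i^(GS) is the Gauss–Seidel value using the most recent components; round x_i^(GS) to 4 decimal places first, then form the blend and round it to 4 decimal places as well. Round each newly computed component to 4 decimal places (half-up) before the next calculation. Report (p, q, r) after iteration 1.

(0.3111, -0.6693, -0.1513)

Iteration 1:
  p: GS value = (5 - (-1)·0.0000 - (4)·0.0000) / (9) = 0.5556;  p ← (1−ω)·0.0000 + ω·0.5556 = 0.3111
  q: GS value = (-12 - (-4)·0.3111 - (2)·0.0000) / (9) = -1.1951;  q ← (1−ω)·0.0000 + ω·-1.1951 = -0.6693
  r: GS value = (-3 - (-1)·0.3111 - (2)·-0.6693) / (5) = -0.2701;  r ← (1−ω)·0.0000 + ω·-0.2701 = -0.1513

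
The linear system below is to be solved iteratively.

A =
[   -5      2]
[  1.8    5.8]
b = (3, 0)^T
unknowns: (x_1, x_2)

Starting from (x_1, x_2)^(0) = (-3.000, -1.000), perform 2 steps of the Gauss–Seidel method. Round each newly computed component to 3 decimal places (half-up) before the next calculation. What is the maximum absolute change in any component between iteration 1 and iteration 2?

Iteration 1:
  x_1 = (3 - (2)·-1.000) / (-5) = -1.000
  x_2 = (0 - (1.8)·-1.000) / (5.8) = 0.310
Iteration 2:
  x_1 = (3 - (2)·0.310) / (-5) = -0.476
  x_2 = (0 - (1.8)·-0.476) / (5.8) = 0.148
Change: (0.524, -0.162) → max |·| = 0.524

0.524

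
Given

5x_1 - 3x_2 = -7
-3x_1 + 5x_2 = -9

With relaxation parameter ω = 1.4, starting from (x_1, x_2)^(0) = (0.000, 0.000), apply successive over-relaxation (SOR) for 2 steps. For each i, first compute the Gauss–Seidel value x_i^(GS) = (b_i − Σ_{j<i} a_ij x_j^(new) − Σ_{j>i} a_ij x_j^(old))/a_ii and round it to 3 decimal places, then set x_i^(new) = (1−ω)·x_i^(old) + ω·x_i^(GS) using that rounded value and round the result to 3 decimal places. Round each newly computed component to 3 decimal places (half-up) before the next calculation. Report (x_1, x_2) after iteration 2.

Iteration 1:
  x_1: GS value = (-7 - (-3)·0.000) / (5) = -1.400;  x_1 ← (1−ω)·0.000 + ω·-1.400 = -1.960
  x_2: GS value = (-9 - (-3)·-1.960) / (5) = -2.976;  x_2 ← (1−ω)·0.000 + ω·-2.976 = -4.166
Iteration 2:
  x_1: GS value = (-7 - (-3)·-4.166) / (5) = -3.900;  x_1 ← (1−ω)·-1.960 + ω·-3.900 = -4.676
  x_2: GS value = (-9 - (-3)·-4.676) / (5) = -4.606;  x_2 ← (1−ω)·-4.166 + ω·-4.606 = -4.782

(-4.676, -4.782)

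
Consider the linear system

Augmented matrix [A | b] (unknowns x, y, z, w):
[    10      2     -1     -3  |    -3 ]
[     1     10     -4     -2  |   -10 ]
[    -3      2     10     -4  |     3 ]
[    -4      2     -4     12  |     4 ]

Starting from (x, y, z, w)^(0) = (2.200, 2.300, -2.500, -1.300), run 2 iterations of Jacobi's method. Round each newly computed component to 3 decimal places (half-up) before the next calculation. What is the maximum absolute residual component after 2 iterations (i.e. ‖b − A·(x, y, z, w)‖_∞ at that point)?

4.380

Iteration 1:
  x = (-3 - (2)·2.300 - (-1)·-2.500 - (-3)·-1.300) / (10) = -1.400
  y = (-10 - (1)·2.200 - (-4)·-2.500 - (-2)·-1.300) / (10) = -2.480
  z = (3 - (-3)·2.200 - (2)·2.300 - (-4)·-1.300) / (10) = -0.020
  w = (4 - (-4)·2.200 - (2)·2.300 - (-4)·-2.500) / (12) = -0.150
Iteration 2:
  x = (-3 - (2)·-2.480 - (-1)·-0.020 - (-3)·-0.150) / (10) = 0.149
  y = (-10 - (1)·-1.400 - (-4)·-0.020 - (-2)·-0.150) / (10) = -0.898
  z = (3 - (-3)·-1.400 - (2)·-2.480 - (-4)·-0.150) / (10) = 0.316
  w = (4 - (-4)·-1.400 - (2)·-2.480 - (-4)·-0.020) / (12) = 0.273
Residual b − A·x = (-1.559, 0.641, 3.175, 4.380); ∞-norm = 4.380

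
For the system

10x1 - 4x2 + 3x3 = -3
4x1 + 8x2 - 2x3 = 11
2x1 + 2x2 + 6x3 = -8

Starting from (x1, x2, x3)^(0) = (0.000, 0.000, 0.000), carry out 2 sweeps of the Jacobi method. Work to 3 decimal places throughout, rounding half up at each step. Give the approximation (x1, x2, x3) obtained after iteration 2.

(0.650, 1.192, -1.692)

Iteration 1:
  x1 = (-3 - (-4)·0.000 - (3)·0.000) / (10) = -0.300
  x2 = (11 - (4)·0.000 - (-2)·0.000) / (8) = 1.375
  x3 = (-8 - (2)·0.000 - (2)·0.000) / (6) = -1.333
Iteration 2:
  x1 = (-3 - (-4)·1.375 - (3)·-1.333) / (10) = 0.650
  x2 = (11 - (4)·-0.300 - (-2)·-1.333) / (8) = 1.192
  x3 = (-8 - (2)·-0.300 - (2)·1.375) / (6) = -1.692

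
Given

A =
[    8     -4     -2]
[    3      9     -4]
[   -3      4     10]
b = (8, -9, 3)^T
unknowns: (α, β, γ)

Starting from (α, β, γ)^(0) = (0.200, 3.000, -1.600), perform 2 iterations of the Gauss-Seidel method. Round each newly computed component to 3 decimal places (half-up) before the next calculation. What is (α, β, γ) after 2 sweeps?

Iteration 1:
  α = (8 - (-4)·3.000 - (-2)·-1.600) / (8) = 2.100
  β = (-9 - (3)·2.100 - (-4)·-1.600) / (9) = -2.411
  γ = (3 - (-3)·2.100 - (4)·-2.411) / (10) = 1.894
Iteration 2:
  α = (8 - (-4)·-2.411 - (-2)·1.894) / (8) = 0.268
  β = (-9 - (3)·0.268 - (-4)·1.894) / (9) = -0.248
  γ = (3 - (-3)·0.268 - (4)·-0.248) / (10) = 0.480

(0.268, -0.248, 0.480)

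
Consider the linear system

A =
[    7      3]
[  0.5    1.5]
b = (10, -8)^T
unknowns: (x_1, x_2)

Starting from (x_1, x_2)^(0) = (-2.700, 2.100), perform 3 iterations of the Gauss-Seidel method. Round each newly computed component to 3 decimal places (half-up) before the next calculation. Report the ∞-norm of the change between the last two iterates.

0.466

Iteration 1:
  x_1 = (10 - (3)·2.100) / (7) = 0.529
  x_2 = (-8 - (0.5)·0.529) / (1.5) = -5.510
Iteration 2:
  x_1 = (10 - (3)·-5.510) / (7) = 3.790
  x_2 = (-8 - (0.5)·3.790) / (1.5) = -6.597
Iteration 3:
  x_1 = (10 - (3)·-6.597) / (7) = 4.256
  x_2 = (-8 - (0.5)·4.256) / (1.5) = -6.752
Change: (0.466, -0.155) → max |·| = 0.466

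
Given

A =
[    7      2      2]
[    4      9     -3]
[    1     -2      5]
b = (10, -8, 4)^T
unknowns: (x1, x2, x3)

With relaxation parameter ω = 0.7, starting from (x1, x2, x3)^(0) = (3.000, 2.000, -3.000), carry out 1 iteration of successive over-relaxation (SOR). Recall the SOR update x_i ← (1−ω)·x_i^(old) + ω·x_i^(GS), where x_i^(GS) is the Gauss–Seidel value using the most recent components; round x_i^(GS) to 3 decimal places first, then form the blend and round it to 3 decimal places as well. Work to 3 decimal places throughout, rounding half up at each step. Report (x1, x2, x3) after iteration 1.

(2.100, -1.375, -1.019)

Iteration 1:
  x1: GS value = (10 - (2)·2.000 - (2)·-3.000) / (7) = 1.714;  x1 ← (1−ω)·3.000 + ω·1.714 = 2.100
  x2: GS value = (-8 - (4)·2.100 - (-3)·-3.000) / (9) = -2.822;  x2 ← (1−ω)·2.000 + ω·-2.822 = -1.375
  x3: GS value = (4 - (1)·2.100 - (-2)·-1.375) / (5) = -0.170;  x3 ← (1−ω)·-3.000 + ω·-0.170 = -1.019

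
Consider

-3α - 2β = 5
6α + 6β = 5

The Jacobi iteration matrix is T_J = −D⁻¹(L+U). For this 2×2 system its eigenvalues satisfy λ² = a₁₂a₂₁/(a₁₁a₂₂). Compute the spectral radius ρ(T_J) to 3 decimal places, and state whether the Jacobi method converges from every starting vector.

0.816

a₁₂a₂₁/(a₁₁a₂₂) = (-2)·(6) / ((-3)·(6)) = 0.666667
ρ = √|0.666667| = √0.666667 = 0.816
ρ < 1, so Jacobi converges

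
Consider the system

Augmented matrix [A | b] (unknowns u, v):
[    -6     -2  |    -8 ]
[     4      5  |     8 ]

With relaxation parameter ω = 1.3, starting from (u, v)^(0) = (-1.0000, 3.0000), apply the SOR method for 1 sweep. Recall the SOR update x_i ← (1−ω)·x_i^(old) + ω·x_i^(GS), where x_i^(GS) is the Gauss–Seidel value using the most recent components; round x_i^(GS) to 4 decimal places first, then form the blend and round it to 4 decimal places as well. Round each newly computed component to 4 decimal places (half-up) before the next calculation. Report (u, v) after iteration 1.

Iteration 1:
  u: GS value = (-8 - (-2)·3.0000) / (-6) = 0.3333;  u ← (1−ω)·-1.0000 + ω·0.3333 = 0.7333
  v: GS value = (8 - (4)·0.7333) / (5) = 1.0134;  v ← (1−ω)·3.0000 + ω·1.0134 = 0.4174

(0.7333, 0.4174)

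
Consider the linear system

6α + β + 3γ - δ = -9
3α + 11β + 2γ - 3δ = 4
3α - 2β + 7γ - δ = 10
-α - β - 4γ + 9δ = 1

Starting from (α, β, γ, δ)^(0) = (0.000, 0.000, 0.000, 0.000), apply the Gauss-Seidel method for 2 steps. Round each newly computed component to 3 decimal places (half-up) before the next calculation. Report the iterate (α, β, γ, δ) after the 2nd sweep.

Iteration 1:
  α = (-9 - (1)·0.000 - (3)·0.000 - (-1)·0.000) / (6) = -1.500
  β = (4 - (3)·-1.500 - (2)·0.000 - (-3)·0.000) / (11) = 0.773
  γ = (10 - (3)·-1.500 - (-2)·0.773 - (-1)·0.000) / (7) = 2.292
  δ = (1 - (-1)·-1.500 - (-1)·0.773 - (-4)·2.292) / (9) = 1.049
Iteration 2:
  α = (-9 - (1)·0.773 - (3)·2.292 - (-1)·1.049) / (6) = -2.600
  β = (4 - (3)·-2.600 - (2)·2.292 - (-3)·1.049) / (11) = 0.942
  γ = (10 - (3)·-2.600 - (-2)·0.942 - (-1)·1.049) / (7) = 2.962
  δ = (1 - (-1)·-2.600 - (-1)·0.942 - (-4)·2.962) / (9) = 1.243

(-2.600, 0.942, 2.962, 1.243)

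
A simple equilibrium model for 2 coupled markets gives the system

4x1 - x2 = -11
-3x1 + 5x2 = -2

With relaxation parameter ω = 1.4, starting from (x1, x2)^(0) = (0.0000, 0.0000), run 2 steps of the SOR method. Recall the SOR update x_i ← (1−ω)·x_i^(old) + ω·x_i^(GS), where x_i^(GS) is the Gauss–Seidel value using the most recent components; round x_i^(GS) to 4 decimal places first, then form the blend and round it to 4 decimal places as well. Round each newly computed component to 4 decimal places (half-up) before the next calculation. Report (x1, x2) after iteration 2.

Iteration 1:
  x1: GS value = (-11 - (-1)·0.0000) / (4) = -2.7500;  x1 ← (1−ω)·0.0000 + ω·-2.7500 = -3.8500
  x2: GS value = (-2 - (-3)·-3.8500) / (5) = -2.7100;  x2 ← (1−ω)·0.0000 + ω·-2.7100 = -3.7940
Iteration 2:
  x1: GS value = (-11 - (-1)·-3.7940) / (4) = -3.6985;  x1 ← (1−ω)·-3.8500 + ω·-3.6985 = -3.6379
  x2: GS value = (-2 - (-3)·-3.6379) / (5) = -2.5827;  x2 ← (1−ω)·-3.7940 + ω·-2.5827 = -2.0982

(-3.6379, -2.0982)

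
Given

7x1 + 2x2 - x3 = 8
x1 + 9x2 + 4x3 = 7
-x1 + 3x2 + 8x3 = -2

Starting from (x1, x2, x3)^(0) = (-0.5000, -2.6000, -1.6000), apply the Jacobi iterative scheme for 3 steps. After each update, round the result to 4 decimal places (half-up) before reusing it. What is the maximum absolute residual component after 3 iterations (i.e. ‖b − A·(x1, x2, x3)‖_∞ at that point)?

1.8273

Iteration 1:
  x1 = (8 - (2)·-2.6000 - (-1)·-1.6000) / (7) = 1.6571
  x2 = (7 - (1)·-0.5000 - (4)·-1.6000) / (9) = 1.5444
  x3 = (-2 - (-1)·-0.5000 - (3)·-2.6000) / (8) = 0.6625
Iteration 2:
  x1 = (8 - (2)·1.5444 - (-1)·0.6625) / (7) = 0.7962
  x2 = (7 - (1)·1.6571 - (4)·0.6625) / (9) = 0.2992
  x3 = (-2 - (-1)·1.6571 - (3)·1.5444) / (8) = -0.6220
Iteration 3:
  x1 = (8 - (2)·0.2992 - (-1)·-0.6220) / (7) = 0.9685
  x2 = (7 - (1)·0.7962 - (4)·-0.6220) / (9) = 0.9658
  x3 = (-2 - (-1)·0.7962 - (3)·0.2992) / (8) = -0.2627
Residual b − A·x = (-0.9738, -1.6099, -1.8273); ∞-norm = 1.8273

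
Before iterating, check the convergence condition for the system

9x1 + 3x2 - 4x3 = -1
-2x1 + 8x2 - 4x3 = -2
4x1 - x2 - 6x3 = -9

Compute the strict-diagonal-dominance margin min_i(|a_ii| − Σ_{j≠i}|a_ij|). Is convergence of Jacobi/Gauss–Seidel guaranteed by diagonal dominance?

1

row 1: |9| − (3+4) = 2
row 2: |8| − (2+4) = 2
row 3: |-6| − (4+1) = 1
minimum over rows = 1 → strictly diagonally dominant (convergence guaranteed)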